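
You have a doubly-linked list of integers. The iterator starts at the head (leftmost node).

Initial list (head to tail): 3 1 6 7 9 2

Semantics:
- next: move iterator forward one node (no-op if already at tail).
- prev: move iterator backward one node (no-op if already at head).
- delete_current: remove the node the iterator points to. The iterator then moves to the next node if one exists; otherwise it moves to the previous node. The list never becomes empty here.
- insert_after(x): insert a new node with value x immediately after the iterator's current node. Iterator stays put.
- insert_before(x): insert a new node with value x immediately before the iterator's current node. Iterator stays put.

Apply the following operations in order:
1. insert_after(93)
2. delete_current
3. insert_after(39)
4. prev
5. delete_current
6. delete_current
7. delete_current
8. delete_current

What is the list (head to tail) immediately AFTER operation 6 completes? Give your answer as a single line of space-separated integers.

After 1 (insert_after(93)): list=[3, 93, 1, 6, 7, 9, 2] cursor@3
After 2 (delete_current): list=[93, 1, 6, 7, 9, 2] cursor@93
After 3 (insert_after(39)): list=[93, 39, 1, 6, 7, 9, 2] cursor@93
After 4 (prev): list=[93, 39, 1, 6, 7, 9, 2] cursor@93
After 5 (delete_current): list=[39, 1, 6, 7, 9, 2] cursor@39
After 6 (delete_current): list=[1, 6, 7, 9, 2] cursor@1

Answer: 1 6 7 9 2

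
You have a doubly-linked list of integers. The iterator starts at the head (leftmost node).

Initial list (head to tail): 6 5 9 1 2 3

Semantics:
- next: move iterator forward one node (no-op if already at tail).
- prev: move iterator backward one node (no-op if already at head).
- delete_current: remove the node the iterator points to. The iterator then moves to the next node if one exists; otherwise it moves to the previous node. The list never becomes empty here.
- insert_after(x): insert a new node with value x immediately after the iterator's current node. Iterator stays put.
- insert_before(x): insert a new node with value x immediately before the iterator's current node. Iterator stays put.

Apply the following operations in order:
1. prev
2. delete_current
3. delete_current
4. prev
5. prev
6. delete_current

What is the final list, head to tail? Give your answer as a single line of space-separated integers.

Answer: 1 2 3

Derivation:
After 1 (prev): list=[6, 5, 9, 1, 2, 3] cursor@6
After 2 (delete_current): list=[5, 9, 1, 2, 3] cursor@5
After 3 (delete_current): list=[9, 1, 2, 3] cursor@9
After 4 (prev): list=[9, 1, 2, 3] cursor@9
After 5 (prev): list=[9, 1, 2, 3] cursor@9
After 6 (delete_current): list=[1, 2, 3] cursor@1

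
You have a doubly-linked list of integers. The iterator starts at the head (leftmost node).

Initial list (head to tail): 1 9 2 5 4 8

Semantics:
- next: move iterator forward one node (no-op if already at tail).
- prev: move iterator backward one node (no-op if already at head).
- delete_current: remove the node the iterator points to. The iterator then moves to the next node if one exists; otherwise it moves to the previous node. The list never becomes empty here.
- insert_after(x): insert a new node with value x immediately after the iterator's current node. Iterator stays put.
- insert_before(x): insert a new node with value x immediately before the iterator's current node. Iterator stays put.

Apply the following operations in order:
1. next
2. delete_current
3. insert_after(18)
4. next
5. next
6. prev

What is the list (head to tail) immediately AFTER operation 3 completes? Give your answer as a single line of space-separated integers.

After 1 (next): list=[1, 9, 2, 5, 4, 8] cursor@9
After 2 (delete_current): list=[1, 2, 5, 4, 8] cursor@2
After 3 (insert_after(18)): list=[1, 2, 18, 5, 4, 8] cursor@2

Answer: 1 2 18 5 4 8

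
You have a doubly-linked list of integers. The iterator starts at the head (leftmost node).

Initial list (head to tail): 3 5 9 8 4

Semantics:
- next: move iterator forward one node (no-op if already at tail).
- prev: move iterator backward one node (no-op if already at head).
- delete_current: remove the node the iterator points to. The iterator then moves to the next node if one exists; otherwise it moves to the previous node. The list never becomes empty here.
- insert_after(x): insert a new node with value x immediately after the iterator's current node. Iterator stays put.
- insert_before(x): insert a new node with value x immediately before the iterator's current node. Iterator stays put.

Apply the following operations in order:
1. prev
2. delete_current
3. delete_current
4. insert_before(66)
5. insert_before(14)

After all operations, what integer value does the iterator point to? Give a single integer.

After 1 (prev): list=[3, 5, 9, 8, 4] cursor@3
After 2 (delete_current): list=[5, 9, 8, 4] cursor@5
After 3 (delete_current): list=[9, 8, 4] cursor@9
After 4 (insert_before(66)): list=[66, 9, 8, 4] cursor@9
After 5 (insert_before(14)): list=[66, 14, 9, 8, 4] cursor@9

Answer: 9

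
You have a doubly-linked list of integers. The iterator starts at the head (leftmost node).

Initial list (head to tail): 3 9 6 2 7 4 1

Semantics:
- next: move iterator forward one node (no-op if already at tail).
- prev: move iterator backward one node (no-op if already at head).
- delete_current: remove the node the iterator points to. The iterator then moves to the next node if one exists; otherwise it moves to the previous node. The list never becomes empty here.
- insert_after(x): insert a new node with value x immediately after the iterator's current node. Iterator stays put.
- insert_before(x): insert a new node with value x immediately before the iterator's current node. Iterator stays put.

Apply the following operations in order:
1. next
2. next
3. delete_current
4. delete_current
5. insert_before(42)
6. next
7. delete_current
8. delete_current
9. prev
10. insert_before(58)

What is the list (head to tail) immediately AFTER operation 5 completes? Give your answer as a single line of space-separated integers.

After 1 (next): list=[3, 9, 6, 2, 7, 4, 1] cursor@9
After 2 (next): list=[3, 9, 6, 2, 7, 4, 1] cursor@6
After 3 (delete_current): list=[3, 9, 2, 7, 4, 1] cursor@2
After 4 (delete_current): list=[3, 9, 7, 4, 1] cursor@7
After 5 (insert_before(42)): list=[3, 9, 42, 7, 4, 1] cursor@7

Answer: 3 9 42 7 4 1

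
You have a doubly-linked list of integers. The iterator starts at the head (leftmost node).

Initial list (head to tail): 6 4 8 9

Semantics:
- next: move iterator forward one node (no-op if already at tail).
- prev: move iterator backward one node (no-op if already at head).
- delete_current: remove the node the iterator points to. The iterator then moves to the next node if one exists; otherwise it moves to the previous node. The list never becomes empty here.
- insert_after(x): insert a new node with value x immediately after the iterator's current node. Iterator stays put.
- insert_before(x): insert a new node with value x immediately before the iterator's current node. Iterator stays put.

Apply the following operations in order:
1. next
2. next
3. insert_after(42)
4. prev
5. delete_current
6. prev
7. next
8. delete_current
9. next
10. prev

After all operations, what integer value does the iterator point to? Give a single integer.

Answer: 42

Derivation:
After 1 (next): list=[6, 4, 8, 9] cursor@4
After 2 (next): list=[6, 4, 8, 9] cursor@8
After 3 (insert_after(42)): list=[6, 4, 8, 42, 9] cursor@8
After 4 (prev): list=[6, 4, 8, 42, 9] cursor@4
After 5 (delete_current): list=[6, 8, 42, 9] cursor@8
After 6 (prev): list=[6, 8, 42, 9] cursor@6
After 7 (next): list=[6, 8, 42, 9] cursor@8
After 8 (delete_current): list=[6, 42, 9] cursor@42
After 9 (next): list=[6, 42, 9] cursor@9
After 10 (prev): list=[6, 42, 9] cursor@42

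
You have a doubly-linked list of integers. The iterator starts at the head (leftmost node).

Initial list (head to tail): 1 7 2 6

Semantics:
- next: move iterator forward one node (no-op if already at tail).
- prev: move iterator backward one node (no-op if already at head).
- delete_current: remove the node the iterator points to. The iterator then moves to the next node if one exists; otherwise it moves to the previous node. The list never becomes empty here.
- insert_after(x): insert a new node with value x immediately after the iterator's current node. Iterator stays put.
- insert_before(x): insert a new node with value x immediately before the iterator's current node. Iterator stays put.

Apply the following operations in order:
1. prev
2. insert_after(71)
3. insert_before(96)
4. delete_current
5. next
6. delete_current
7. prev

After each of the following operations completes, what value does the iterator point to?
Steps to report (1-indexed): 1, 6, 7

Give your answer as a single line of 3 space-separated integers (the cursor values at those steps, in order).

Answer: 1 2 71

Derivation:
After 1 (prev): list=[1, 7, 2, 6] cursor@1
After 2 (insert_after(71)): list=[1, 71, 7, 2, 6] cursor@1
After 3 (insert_before(96)): list=[96, 1, 71, 7, 2, 6] cursor@1
After 4 (delete_current): list=[96, 71, 7, 2, 6] cursor@71
After 5 (next): list=[96, 71, 7, 2, 6] cursor@7
After 6 (delete_current): list=[96, 71, 2, 6] cursor@2
After 7 (prev): list=[96, 71, 2, 6] cursor@71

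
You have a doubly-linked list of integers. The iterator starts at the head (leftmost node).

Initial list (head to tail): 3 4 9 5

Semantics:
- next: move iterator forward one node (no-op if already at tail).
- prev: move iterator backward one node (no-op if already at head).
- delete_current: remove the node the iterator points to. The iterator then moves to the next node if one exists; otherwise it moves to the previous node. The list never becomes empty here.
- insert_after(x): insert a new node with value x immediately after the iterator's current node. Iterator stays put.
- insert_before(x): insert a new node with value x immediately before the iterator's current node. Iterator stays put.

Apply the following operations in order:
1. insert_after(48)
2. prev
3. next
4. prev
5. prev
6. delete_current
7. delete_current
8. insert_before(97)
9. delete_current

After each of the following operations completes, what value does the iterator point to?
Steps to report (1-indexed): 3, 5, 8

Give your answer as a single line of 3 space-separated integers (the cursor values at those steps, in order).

After 1 (insert_after(48)): list=[3, 48, 4, 9, 5] cursor@3
After 2 (prev): list=[3, 48, 4, 9, 5] cursor@3
After 3 (next): list=[3, 48, 4, 9, 5] cursor@48
After 4 (prev): list=[3, 48, 4, 9, 5] cursor@3
After 5 (prev): list=[3, 48, 4, 9, 5] cursor@3
After 6 (delete_current): list=[48, 4, 9, 5] cursor@48
After 7 (delete_current): list=[4, 9, 5] cursor@4
After 8 (insert_before(97)): list=[97, 4, 9, 5] cursor@4
After 9 (delete_current): list=[97, 9, 5] cursor@9

Answer: 48 3 4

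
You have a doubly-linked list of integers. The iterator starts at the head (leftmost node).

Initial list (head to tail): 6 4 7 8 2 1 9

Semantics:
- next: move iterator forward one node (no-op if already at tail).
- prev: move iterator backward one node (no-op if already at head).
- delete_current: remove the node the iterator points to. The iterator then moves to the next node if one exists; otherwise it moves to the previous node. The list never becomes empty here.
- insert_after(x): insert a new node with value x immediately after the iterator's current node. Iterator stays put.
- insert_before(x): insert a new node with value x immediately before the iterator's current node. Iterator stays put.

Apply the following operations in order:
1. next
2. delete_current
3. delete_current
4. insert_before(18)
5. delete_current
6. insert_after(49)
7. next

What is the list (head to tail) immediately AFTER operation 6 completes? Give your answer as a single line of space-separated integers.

Answer: 6 18 2 49 1 9

Derivation:
After 1 (next): list=[6, 4, 7, 8, 2, 1, 9] cursor@4
After 2 (delete_current): list=[6, 7, 8, 2, 1, 9] cursor@7
After 3 (delete_current): list=[6, 8, 2, 1, 9] cursor@8
After 4 (insert_before(18)): list=[6, 18, 8, 2, 1, 9] cursor@8
After 5 (delete_current): list=[6, 18, 2, 1, 9] cursor@2
After 6 (insert_after(49)): list=[6, 18, 2, 49, 1, 9] cursor@2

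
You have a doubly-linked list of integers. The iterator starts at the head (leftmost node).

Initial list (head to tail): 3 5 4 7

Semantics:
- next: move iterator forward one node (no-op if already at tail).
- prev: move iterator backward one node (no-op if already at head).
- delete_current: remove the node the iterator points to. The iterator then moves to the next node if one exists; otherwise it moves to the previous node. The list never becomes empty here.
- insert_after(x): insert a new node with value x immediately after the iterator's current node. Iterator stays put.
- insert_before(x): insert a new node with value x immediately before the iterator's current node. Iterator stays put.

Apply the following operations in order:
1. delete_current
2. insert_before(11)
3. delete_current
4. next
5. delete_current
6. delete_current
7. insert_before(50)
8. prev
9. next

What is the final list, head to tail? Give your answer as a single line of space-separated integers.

Answer: 50 11

Derivation:
After 1 (delete_current): list=[5, 4, 7] cursor@5
After 2 (insert_before(11)): list=[11, 5, 4, 7] cursor@5
After 3 (delete_current): list=[11, 4, 7] cursor@4
After 4 (next): list=[11, 4, 7] cursor@7
After 5 (delete_current): list=[11, 4] cursor@4
After 6 (delete_current): list=[11] cursor@11
After 7 (insert_before(50)): list=[50, 11] cursor@11
After 8 (prev): list=[50, 11] cursor@50
After 9 (next): list=[50, 11] cursor@11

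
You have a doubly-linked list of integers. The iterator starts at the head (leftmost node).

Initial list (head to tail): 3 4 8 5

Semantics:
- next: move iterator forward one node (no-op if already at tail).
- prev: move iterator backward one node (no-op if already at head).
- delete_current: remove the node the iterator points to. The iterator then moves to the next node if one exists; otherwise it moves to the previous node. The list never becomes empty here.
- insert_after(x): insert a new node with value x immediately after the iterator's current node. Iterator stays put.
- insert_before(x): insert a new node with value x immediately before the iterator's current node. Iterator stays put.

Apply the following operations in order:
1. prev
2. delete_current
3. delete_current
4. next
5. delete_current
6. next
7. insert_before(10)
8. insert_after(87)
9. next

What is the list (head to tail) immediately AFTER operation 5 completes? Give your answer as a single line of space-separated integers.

Answer: 8

Derivation:
After 1 (prev): list=[3, 4, 8, 5] cursor@3
After 2 (delete_current): list=[4, 8, 5] cursor@4
After 3 (delete_current): list=[8, 5] cursor@8
After 4 (next): list=[8, 5] cursor@5
After 5 (delete_current): list=[8] cursor@8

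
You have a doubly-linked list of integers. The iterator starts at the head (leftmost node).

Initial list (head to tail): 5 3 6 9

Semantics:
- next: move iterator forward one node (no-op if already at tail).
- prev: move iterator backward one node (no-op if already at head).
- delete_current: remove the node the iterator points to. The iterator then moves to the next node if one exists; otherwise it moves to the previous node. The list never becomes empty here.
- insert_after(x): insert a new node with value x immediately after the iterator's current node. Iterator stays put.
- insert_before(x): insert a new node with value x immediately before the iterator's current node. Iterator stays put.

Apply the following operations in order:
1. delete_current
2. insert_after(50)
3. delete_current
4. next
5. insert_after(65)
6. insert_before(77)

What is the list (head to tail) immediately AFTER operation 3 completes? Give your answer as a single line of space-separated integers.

Answer: 50 6 9

Derivation:
After 1 (delete_current): list=[3, 6, 9] cursor@3
After 2 (insert_after(50)): list=[3, 50, 6, 9] cursor@3
After 3 (delete_current): list=[50, 6, 9] cursor@50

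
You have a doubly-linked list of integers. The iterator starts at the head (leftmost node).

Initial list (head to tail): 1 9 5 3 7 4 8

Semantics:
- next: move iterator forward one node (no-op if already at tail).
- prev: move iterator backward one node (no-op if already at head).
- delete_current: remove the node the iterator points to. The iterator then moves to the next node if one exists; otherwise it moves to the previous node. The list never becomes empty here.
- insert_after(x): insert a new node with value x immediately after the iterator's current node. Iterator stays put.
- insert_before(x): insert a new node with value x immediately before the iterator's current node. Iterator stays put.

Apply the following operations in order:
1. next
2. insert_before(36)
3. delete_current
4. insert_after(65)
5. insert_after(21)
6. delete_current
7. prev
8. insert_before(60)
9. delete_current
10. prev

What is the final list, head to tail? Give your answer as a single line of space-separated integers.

After 1 (next): list=[1, 9, 5, 3, 7, 4, 8] cursor@9
After 2 (insert_before(36)): list=[1, 36, 9, 5, 3, 7, 4, 8] cursor@9
After 3 (delete_current): list=[1, 36, 5, 3, 7, 4, 8] cursor@5
After 4 (insert_after(65)): list=[1, 36, 5, 65, 3, 7, 4, 8] cursor@5
After 5 (insert_after(21)): list=[1, 36, 5, 21, 65, 3, 7, 4, 8] cursor@5
After 6 (delete_current): list=[1, 36, 21, 65, 3, 7, 4, 8] cursor@21
After 7 (prev): list=[1, 36, 21, 65, 3, 7, 4, 8] cursor@36
After 8 (insert_before(60)): list=[1, 60, 36, 21, 65, 3, 7, 4, 8] cursor@36
After 9 (delete_current): list=[1, 60, 21, 65, 3, 7, 4, 8] cursor@21
After 10 (prev): list=[1, 60, 21, 65, 3, 7, 4, 8] cursor@60

Answer: 1 60 21 65 3 7 4 8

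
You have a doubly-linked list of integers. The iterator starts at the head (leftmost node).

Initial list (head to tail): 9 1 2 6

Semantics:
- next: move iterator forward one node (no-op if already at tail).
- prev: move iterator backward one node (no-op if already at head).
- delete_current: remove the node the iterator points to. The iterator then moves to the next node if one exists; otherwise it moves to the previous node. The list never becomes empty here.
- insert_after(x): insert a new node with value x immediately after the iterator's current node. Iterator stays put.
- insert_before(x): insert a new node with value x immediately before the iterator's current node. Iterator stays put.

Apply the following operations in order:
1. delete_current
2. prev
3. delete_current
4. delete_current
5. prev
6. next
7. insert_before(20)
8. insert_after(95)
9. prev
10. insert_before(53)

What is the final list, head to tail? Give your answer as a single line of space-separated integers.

Answer: 53 20 6 95

Derivation:
After 1 (delete_current): list=[1, 2, 6] cursor@1
After 2 (prev): list=[1, 2, 6] cursor@1
After 3 (delete_current): list=[2, 6] cursor@2
After 4 (delete_current): list=[6] cursor@6
After 5 (prev): list=[6] cursor@6
After 6 (next): list=[6] cursor@6
After 7 (insert_before(20)): list=[20, 6] cursor@6
After 8 (insert_after(95)): list=[20, 6, 95] cursor@6
After 9 (prev): list=[20, 6, 95] cursor@20
After 10 (insert_before(53)): list=[53, 20, 6, 95] cursor@20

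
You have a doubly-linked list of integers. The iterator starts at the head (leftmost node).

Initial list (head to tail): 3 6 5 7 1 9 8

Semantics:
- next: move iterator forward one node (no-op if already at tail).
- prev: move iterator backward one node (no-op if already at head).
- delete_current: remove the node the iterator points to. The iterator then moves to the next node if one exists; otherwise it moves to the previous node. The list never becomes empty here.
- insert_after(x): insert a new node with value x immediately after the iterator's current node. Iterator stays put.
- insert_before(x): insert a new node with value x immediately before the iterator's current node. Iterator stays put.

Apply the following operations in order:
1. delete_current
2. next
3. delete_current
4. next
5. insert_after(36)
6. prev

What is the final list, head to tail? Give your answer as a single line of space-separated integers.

Answer: 6 7 1 36 9 8

Derivation:
After 1 (delete_current): list=[6, 5, 7, 1, 9, 8] cursor@6
After 2 (next): list=[6, 5, 7, 1, 9, 8] cursor@5
After 3 (delete_current): list=[6, 7, 1, 9, 8] cursor@7
After 4 (next): list=[6, 7, 1, 9, 8] cursor@1
After 5 (insert_after(36)): list=[6, 7, 1, 36, 9, 8] cursor@1
After 6 (prev): list=[6, 7, 1, 36, 9, 8] cursor@7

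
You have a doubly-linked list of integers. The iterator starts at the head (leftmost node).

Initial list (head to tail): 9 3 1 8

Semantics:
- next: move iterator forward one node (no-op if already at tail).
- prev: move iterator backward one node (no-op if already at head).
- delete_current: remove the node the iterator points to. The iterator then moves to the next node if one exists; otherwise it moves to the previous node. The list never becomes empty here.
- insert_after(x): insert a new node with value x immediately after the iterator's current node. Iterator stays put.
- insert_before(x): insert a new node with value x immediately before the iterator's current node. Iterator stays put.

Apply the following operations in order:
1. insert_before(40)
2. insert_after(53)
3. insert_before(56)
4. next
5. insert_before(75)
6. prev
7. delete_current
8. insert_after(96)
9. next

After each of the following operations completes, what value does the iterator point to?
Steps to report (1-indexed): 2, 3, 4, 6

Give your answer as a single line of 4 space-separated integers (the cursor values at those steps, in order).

After 1 (insert_before(40)): list=[40, 9, 3, 1, 8] cursor@9
After 2 (insert_after(53)): list=[40, 9, 53, 3, 1, 8] cursor@9
After 3 (insert_before(56)): list=[40, 56, 9, 53, 3, 1, 8] cursor@9
After 4 (next): list=[40, 56, 9, 53, 3, 1, 8] cursor@53
After 5 (insert_before(75)): list=[40, 56, 9, 75, 53, 3, 1, 8] cursor@53
After 6 (prev): list=[40, 56, 9, 75, 53, 3, 1, 8] cursor@75
After 7 (delete_current): list=[40, 56, 9, 53, 3, 1, 8] cursor@53
After 8 (insert_after(96)): list=[40, 56, 9, 53, 96, 3, 1, 8] cursor@53
After 9 (next): list=[40, 56, 9, 53, 96, 3, 1, 8] cursor@96

Answer: 9 9 53 75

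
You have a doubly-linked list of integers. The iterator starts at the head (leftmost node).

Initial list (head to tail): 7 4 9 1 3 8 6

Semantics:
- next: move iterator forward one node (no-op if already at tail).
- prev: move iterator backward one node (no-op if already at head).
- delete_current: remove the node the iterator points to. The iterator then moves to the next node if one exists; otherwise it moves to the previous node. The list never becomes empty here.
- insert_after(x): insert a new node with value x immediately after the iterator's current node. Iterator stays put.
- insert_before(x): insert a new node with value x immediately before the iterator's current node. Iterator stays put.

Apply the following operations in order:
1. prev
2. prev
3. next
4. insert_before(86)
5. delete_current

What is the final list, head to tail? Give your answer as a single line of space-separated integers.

After 1 (prev): list=[7, 4, 9, 1, 3, 8, 6] cursor@7
After 2 (prev): list=[7, 4, 9, 1, 3, 8, 6] cursor@7
After 3 (next): list=[7, 4, 9, 1, 3, 8, 6] cursor@4
After 4 (insert_before(86)): list=[7, 86, 4, 9, 1, 3, 8, 6] cursor@4
After 5 (delete_current): list=[7, 86, 9, 1, 3, 8, 6] cursor@9

Answer: 7 86 9 1 3 8 6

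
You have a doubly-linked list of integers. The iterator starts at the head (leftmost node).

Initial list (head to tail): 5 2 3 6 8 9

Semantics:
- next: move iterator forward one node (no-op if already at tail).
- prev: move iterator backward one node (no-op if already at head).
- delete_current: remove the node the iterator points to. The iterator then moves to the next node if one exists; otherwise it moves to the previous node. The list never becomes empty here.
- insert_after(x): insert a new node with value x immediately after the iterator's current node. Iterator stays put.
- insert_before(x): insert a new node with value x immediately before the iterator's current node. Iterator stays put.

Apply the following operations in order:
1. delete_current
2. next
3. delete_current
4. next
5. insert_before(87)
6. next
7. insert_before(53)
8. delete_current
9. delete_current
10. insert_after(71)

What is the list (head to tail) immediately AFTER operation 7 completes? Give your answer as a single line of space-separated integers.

Answer: 2 6 87 8 53 9

Derivation:
After 1 (delete_current): list=[2, 3, 6, 8, 9] cursor@2
After 2 (next): list=[2, 3, 6, 8, 9] cursor@3
After 3 (delete_current): list=[2, 6, 8, 9] cursor@6
After 4 (next): list=[2, 6, 8, 9] cursor@8
After 5 (insert_before(87)): list=[2, 6, 87, 8, 9] cursor@8
After 6 (next): list=[2, 6, 87, 8, 9] cursor@9
After 7 (insert_before(53)): list=[2, 6, 87, 8, 53, 9] cursor@9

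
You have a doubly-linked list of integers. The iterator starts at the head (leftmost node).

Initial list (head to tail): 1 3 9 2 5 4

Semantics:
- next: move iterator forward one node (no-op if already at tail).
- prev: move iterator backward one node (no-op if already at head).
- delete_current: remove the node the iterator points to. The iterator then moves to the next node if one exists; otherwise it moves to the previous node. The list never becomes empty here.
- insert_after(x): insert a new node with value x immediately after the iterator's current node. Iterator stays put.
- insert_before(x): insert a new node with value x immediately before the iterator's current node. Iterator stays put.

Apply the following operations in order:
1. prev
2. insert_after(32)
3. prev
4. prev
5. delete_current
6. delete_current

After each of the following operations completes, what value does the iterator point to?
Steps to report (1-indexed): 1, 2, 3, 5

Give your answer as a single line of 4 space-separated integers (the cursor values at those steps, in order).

Answer: 1 1 1 32

Derivation:
After 1 (prev): list=[1, 3, 9, 2, 5, 4] cursor@1
After 2 (insert_after(32)): list=[1, 32, 3, 9, 2, 5, 4] cursor@1
After 3 (prev): list=[1, 32, 3, 9, 2, 5, 4] cursor@1
After 4 (prev): list=[1, 32, 3, 9, 2, 5, 4] cursor@1
After 5 (delete_current): list=[32, 3, 9, 2, 5, 4] cursor@32
After 6 (delete_current): list=[3, 9, 2, 5, 4] cursor@3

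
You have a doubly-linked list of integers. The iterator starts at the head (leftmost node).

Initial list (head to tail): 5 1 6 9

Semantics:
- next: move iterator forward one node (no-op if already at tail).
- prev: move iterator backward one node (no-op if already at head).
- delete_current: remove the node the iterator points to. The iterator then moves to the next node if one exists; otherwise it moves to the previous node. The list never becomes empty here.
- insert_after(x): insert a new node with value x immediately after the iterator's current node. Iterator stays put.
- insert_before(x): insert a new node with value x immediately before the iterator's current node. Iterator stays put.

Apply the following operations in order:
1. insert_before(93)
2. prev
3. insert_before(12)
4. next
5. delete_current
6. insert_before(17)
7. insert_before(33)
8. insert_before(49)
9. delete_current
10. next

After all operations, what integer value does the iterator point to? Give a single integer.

After 1 (insert_before(93)): list=[93, 5, 1, 6, 9] cursor@5
After 2 (prev): list=[93, 5, 1, 6, 9] cursor@93
After 3 (insert_before(12)): list=[12, 93, 5, 1, 6, 9] cursor@93
After 4 (next): list=[12, 93, 5, 1, 6, 9] cursor@5
After 5 (delete_current): list=[12, 93, 1, 6, 9] cursor@1
After 6 (insert_before(17)): list=[12, 93, 17, 1, 6, 9] cursor@1
After 7 (insert_before(33)): list=[12, 93, 17, 33, 1, 6, 9] cursor@1
After 8 (insert_before(49)): list=[12, 93, 17, 33, 49, 1, 6, 9] cursor@1
After 9 (delete_current): list=[12, 93, 17, 33, 49, 6, 9] cursor@6
After 10 (next): list=[12, 93, 17, 33, 49, 6, 9] cursor@9

Answer: 9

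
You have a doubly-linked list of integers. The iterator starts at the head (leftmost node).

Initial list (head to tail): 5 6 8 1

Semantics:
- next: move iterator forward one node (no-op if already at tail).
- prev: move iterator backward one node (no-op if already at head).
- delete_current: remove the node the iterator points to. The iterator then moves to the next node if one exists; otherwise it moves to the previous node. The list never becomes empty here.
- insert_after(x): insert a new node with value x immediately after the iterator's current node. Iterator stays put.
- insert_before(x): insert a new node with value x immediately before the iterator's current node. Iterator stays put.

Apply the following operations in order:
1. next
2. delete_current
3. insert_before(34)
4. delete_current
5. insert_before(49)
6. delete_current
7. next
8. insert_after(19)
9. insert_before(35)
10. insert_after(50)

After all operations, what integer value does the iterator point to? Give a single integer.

Answer: 49

Derivation:
After 1 (next): list=[5, 6, 8, 1] cursor@6
After 2 (delete_current): list=[5, 8, 1] cursor@8
After 3 (insert_before(34)): list=[5, 34, 8, 1] cursor@8
After 4 (delete_current): list=[5, 34, 1] cursor@1
After 5 (insert_before(49)): list=[5, 34, 49, 1] cursor@1
After 6 (delete_current): list=[5, 34, 49] cursor@49
After 7 (next): list=[5, 34, 49] cursor@49
After 8 (insert_after(19)): list=[5, 34, 49, 19] cursor@49
After 9 (insert_before(35)): list=[5, 34, 35, 49, 19] cursor@49
After 10 (insert_after(50)): list=[5, 34, 35, 49, 50, 19] cursor@49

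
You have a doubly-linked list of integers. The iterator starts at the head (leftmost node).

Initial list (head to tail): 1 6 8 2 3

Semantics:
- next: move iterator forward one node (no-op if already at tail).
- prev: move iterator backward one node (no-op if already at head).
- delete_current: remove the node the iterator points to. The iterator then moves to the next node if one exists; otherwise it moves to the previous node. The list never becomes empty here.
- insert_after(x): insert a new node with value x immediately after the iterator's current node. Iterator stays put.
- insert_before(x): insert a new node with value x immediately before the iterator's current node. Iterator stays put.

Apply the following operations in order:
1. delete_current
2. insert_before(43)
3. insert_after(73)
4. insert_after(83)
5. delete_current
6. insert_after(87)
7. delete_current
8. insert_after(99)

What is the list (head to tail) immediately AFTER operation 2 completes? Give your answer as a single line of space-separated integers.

After 1 (delete_current): list=[6, 8, 2, 3] cursor@6
After 2 (insert_before(43)): list=[43, 6, 8, 2, 3] cursor@6

Answer: 43 6 8 2 3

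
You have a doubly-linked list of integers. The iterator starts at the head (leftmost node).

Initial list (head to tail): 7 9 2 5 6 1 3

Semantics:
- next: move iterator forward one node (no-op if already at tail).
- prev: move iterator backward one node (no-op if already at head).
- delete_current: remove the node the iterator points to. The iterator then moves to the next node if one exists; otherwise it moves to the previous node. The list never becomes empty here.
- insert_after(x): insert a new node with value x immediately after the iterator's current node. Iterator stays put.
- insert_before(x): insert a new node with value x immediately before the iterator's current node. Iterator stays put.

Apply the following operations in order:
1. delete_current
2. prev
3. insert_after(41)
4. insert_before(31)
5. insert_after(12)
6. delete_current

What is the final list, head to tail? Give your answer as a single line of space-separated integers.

Answer: 31 12 41 2 5 6 1 3

Derivation:
After 1 (delete_current): list=[9, 2, 5, 6, 1, 3] cursor@9
After 2 (prev): list=[9, 2, 5, 6, 1, 3] cursor@9
After 3 (insert_after(41)): list=[9, 41, 2, 5, 6, 1, 3] cursor@9
After 4 (insert_before(31)): list=[31, 9, 41, 2, 5, 6, 1, 3] cursor@9
After 5 (insert_after(12)): list=[31, 9, 12, 41, 2, 5, 6, 1, 3] cursor@9
After 6 (delete_current): list=[31, 12, 41, 2, 5, 6, 1, 3] cursor@12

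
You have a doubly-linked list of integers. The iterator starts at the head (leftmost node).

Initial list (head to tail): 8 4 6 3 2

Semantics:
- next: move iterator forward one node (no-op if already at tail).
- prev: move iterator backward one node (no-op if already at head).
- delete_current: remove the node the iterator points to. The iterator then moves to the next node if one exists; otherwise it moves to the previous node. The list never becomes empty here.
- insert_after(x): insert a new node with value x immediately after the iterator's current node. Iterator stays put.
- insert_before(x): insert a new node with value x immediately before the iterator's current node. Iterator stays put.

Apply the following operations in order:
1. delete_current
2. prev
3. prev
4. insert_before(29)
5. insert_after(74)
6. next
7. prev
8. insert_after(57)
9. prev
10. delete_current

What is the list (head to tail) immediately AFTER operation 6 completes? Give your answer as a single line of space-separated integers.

After 1 (delete_current): list=[4, 6, 3, 2] cursor@4
After 2 (prev): list=[4, 6, 3, 2] cursor@4
After 3 (prev): list=[4, 6, 3, 2] cursor@4
After 4 (insert_before(29)): list=[29, 4, 6, 3, 2] cursor@4
After 5 (insert_after(74)): list=[29, 4, 74, 6, 3, 2] cursor@4
After 6 (next): list=[29, 4, 74, 6, 3, 2] cursor@74

Answer: 29 4 74 6 3 2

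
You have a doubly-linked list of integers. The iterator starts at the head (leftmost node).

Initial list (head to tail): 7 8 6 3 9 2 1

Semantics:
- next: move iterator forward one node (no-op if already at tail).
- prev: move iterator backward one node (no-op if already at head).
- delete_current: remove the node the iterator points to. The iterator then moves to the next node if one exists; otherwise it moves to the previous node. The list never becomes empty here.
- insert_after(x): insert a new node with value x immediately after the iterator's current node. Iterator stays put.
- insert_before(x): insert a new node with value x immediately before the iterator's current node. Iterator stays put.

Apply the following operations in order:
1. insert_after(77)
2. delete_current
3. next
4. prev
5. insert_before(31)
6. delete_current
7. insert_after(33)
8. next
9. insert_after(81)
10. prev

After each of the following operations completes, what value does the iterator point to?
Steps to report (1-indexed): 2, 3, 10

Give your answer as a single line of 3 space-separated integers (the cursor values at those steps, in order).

After 1 (insert_after(77)): list=[7, 77, 8, 6, 3, 9, 2, 1] cursor@7
After 2 (delete_current): list=[77, 8, 6, 3, 9, 2, 1] cursor@77
After 3 (next): list=[77, 8, 6, 3, 9, 2, 1] cursor@8
After 4 (prev): list=[77, 8, 6, 3, 9, 2, 1] cursor@77
After 5 (insert_before(31)): list=[31, 77, 8, 6, 3, 9, 2, 1] cursor@77
After 6 (delete_current): list=[31, 8, 6, 3, 9, 2, 1] cursor@8
After 7 (insert_after(33)): list=[31, 8, 33, 6, 3, 9, 2, 1] cursor@8
After 8 (next): list=[31, 8, 33, 6, 3, 9, 2, 1] cursor@33
After 9 (insert_after(81)): list=[31, 8, 33, 81, 6, 3, 9, 2, 1] cursor@33
After 10 (prev): list=[31, 8, 33, 81, 6, 3, 9, 2, 1] cursor@8

Answer: 77 8 8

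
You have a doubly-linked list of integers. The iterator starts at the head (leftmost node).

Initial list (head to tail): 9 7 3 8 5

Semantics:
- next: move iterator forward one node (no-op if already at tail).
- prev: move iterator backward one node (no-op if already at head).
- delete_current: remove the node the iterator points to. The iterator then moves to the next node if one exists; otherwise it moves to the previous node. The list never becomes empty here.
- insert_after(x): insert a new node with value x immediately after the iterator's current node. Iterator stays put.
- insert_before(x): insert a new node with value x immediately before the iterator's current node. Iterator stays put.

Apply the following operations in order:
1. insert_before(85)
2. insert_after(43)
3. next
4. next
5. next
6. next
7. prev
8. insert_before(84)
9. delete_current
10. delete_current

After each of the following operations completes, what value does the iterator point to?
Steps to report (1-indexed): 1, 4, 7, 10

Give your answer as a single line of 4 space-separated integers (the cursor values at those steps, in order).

Answer: 9 7 3 5

Derivation:
After 1 (insert_before(85)): list=[85, 9, 7, 3, 8, 5] cursor@9
After 2 (insert_after(43)): list=[85, 9, 43, 7, 3, 8, 5] cursor@9
After 3 (next): list=[85, 9, 43, 7, 3, 8, 5] cursor@43
After 4 (next): list=[85, 9, 43, 7, 3, 8, 5] cursor@7
After 5 (next): list=[85, 9, 43, 7, 3, 8, 5] cursor@3
After 6 (next): list=[85, 9, 43, 7, 3, 8, 5] cursor@8
After 7 (prev): list=[85, 9, 43, 7, 3, 8, 5] cursor@3
After 8 (insert_before(84)): list=[85, 9, 43, 7, 84, 3, 8, 5] cursor@3
After 9 (delete_current): list=[85, 9, 43, 7, 84, 8, 5] cursor@8
After 10 (delete_current): list=[85, 9, 43, 7, 84, 5] cursor@5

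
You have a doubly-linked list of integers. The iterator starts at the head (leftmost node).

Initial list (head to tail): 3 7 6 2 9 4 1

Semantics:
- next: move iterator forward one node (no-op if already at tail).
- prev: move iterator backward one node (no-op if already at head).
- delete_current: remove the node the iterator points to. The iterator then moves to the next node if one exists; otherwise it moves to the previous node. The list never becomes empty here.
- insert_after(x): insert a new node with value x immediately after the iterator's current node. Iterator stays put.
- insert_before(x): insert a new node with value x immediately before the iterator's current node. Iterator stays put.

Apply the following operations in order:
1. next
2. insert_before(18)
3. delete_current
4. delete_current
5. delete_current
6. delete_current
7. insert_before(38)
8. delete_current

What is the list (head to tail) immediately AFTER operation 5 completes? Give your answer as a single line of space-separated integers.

Answer: 3 18 9 4 1

Derivation:
After 1 (next): list=[3, 7, 6, 2, 9, 4, 1] cursor@7
After 2 (insert_before(18)): list=[3, 18, 7, 6, 2, 9, 4, 1] cursor@7
After 3 (delete_current): list=[3, 18, 6, 2, 9, 4, 1] cursor@6
After 4 (delete_current): list=[3, 18, 2, 9, 4, 1] cursor@2
After 5 (delete_current): list=[3, 18, 9, 4, 1] cursor@9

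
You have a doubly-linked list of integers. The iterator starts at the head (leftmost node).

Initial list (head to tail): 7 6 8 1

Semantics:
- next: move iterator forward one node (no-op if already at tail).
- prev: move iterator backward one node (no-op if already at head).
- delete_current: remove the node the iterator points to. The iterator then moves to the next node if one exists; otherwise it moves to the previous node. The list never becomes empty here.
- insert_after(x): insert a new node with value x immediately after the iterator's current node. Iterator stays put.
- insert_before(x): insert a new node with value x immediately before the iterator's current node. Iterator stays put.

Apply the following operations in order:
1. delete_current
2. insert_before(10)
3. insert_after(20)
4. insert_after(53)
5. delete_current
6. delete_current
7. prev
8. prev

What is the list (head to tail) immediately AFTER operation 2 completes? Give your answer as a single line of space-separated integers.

After 1 (delete_current): list=[6, 8, 1] cursor@6
After 2 (insert_before(10)): list=[10, 6, 8, 1] cursor@6

Answer: 10 6 8 1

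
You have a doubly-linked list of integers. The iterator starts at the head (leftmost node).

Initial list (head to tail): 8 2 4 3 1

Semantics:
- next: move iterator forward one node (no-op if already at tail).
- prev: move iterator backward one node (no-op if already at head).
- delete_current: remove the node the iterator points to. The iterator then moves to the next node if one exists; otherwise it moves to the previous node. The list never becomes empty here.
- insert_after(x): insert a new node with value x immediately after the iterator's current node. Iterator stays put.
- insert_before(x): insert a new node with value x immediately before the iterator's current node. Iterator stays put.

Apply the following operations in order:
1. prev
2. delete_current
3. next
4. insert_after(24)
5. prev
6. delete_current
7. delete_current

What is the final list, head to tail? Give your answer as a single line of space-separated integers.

Answer: 24 3 1

Derivation:
After 1 (prev): list=[8, 2, 4, 3, 1] cursor@8
After 2 (delete_current): list=[2, 4, 3, 1] cursor@2
After 3 (next): list=[2, 4, 3, 1] cursor@4
After 4 (insert_after(24)): list=[2, 4, 24, 3, 1] cursor@4
After 5 (prev): list=[2, 4, 24, 3, 1] cursor@2
After 6 (delete_current): list=[4, 24, 3, 1] cursor@4
After 7 (delete_current): list=[24, 3, 1] cursor@24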